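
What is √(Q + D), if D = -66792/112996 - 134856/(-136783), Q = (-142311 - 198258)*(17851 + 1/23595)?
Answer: 4*I*√17161034645964938040824754630570/212519063185 ≈ 77971.0*I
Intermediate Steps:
Q = -47815245740958/7865 (Q = -340569*(17851 + 1/23595) = -340569*421194346/23595 = -47815245740958/7865 ≈ -6.0795e+9)
D = 1525544610/3863982967 (D = -66792*1/112996 - 134856*(-1/136783) = -16698/28249 + 134856/136783 = 1525544610/3863982967 ≈ 0.39481)
√(Q + D) = √(-47815245740958/7865 + 1525544610/3863982967) = √(-14212099622614045992672/2337709695035) = 4*I*√17161034645964938040824754630570/212519063185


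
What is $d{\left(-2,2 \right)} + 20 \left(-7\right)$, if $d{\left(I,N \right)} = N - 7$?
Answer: $-145$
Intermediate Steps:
$d{\left(I,N \right)} = -7 + N$
$d{\left(-2,2 \right)} + 20 \left(-7\right) = \left(-7 + 2\right) + 20 \left(-7\right) = -5 - 140 = -145$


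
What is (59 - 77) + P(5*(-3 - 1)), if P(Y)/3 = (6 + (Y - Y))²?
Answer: 90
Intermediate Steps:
P(Y) = 108 (P(Y) = 3*(6 + (Y - Y))² = 3*(6 + 0)² = 3*6² = 3*36 = 108)
(59 - 77) + P(5*(-3 - 1)) = (59 - 77) + 108 = -18 + 108 = 90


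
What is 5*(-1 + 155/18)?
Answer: 685/18 ≈ 38.056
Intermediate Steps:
5*(-1 + 155/18) = 5*(137/18) = 685/18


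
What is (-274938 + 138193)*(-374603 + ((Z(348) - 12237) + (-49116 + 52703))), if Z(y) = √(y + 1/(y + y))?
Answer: 52407931485 - 136745*√42144366/348 ≈ 5.2405e+10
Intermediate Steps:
Z(y) = √(y + 1/(2*y))
(-274938 + 138193)*(-374603 + ((Z(348) - 12237) + (-49116 + 52703))) = (-274938 + 138193)*(-374603 + ((√(2/348 + 4*348)/2 - 12237) + (-49116 + 52703))) = -136745*(-374603 + ((√(2*(1/348) + 1392)/2 - 12237) + 3587)) = -136745*(-374603 + ((√(1/174 + 1392)/2 - 12237) + 3587)) = -136745*(-374603 + ((√(242209/174)/2 - 12237) + 3587)) = -136745*(-374603 + (((√42144366/174)/2 - 12237) + 3587)) = -136745*(-374603 + ((√42144366/348 - 12237) + 3587)) = -136745*(-374603 + ((-12237 + √42144366/348) + 3587)) = -136745*(-374603 + (-8650 + √42144366/348)) = -136745*(-383253 + √42144366/348) = 52407931485 - 136745*√42144366/348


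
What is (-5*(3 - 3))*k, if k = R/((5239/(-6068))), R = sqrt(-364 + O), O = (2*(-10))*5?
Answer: 0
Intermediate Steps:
O = -100 (O = -20*5 = -100)
R = 4*I*sqrt(29) (R = sqrt(-364 - 100) = sqrt(-464) = 4*I*sqrt(29) ≈ 21.541*I)
k = -24272*I*sqrt(29)/5239 (k = (4*I*sqrt(29))/((5239/(-6068))) = (4*I*sqrt(29))/((5239*(-1/6068))) = (4*I*sqrt(29))/(-5239/6068) = (4*I*sqrt(29))*(-6068/5239) = -24272*I*sqrt(29)/5239 ≈ -24.949*I)
(-5*(3 - 3))*k = (-5*(3 - 3))*(-24272*I*sqrt(29)/5239) = (-5*0)*(-24272*I*sqrt(29)/5239) = (-1*0)*(-24272*I*sqrt(29)/5239) = 0*(-24272*I*sqrt(29)/5239) = 0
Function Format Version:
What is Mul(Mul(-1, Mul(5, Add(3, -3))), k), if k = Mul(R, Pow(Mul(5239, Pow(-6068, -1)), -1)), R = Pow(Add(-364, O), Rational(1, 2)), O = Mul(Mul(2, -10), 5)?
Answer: 0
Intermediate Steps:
O = -100 (O = Mul(-20, 5) = -100)
R = Mul(4, I, Pow(29, Rational(1, 2))) (R = Pow(Add(-364, -100), Rational(1, 2)) = Pow(-464, Rational(1, 2)) = Mul(4, I, Pow(29, Rational(1, 2))) ≈ Mul(21.541, I))
k = Mul(Rational(-24272, 5239), I, Pow(29, Rational(1, 2))) (k = Mul(Mul(4, I, Pow(29, Rational(1, 2))), Pow(Mul(5239, Pow(-6068, -1)), -1)) = Mul(Mul(4, I, Pow(29, Rational(1, 2))), Pow(Mul(5239, Rational(-1, 6068)), -1)) = Mul(Mul(4, I, Pow(29, Rational(1, 2))), Pow(Rational(-5239, 6068), -1)) = Mul(Mul(4, I, Pow(29, Rational(1, 2))), Rational(-6068, 5239)) = Mul(Rational(-24272, 5239), I, Pow(29, Rational(1, 2))) ≈ Mul(-24.949, I))
Mul(Mul(-1, Mul(5, Add(3, -3))), k) = Mul(Mul(-1, Mul(5, Add(3, -3))), Mul(Rational(-24272, 5239), I, Pow(29, Rational(1, 2)))) = Mul(Mul(-1, Mul(5, 0)), Mul(Rational(-24272, 5239), I, Pow(29, Rational(1, 2)))) = Mul(Mul(-1, 0), Mul(Rational(-24272, 5239), I, Pow(29, Rational(1, 2)))) = Mul(0, Mul(Rational(-24272, 5239), I, Pow(29, Rational(1, 2)))) = 0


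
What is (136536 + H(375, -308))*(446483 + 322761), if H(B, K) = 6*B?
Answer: 106760297784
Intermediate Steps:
(136536 + H(375, -308))*(446483 + 322761) = (136536 + 6*375)*(446483 + 322761) = (136536 + 2250)*769244 = 138786*769244 = 106760297784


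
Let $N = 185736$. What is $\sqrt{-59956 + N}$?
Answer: $2 \sqrt{31445} \approx 354.65$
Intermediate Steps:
$\sqrt{-59956 + N} = \sqrt{-59956 + 185736} = \sqrt{125780} = 2 \sqrt{31445}$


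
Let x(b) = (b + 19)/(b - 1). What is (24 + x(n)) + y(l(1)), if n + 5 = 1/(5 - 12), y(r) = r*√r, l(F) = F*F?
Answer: 978/43 ≈ 22.744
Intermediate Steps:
l(F) = F²
y(r) = r^(3/2)
n = -36/7 (n = -5 + 1/(5 - 12) = -5 + 1/(-7) = -5 - ⅐ = -36/7 ≈ -5.1429)
x(b) = (19 + b)/(-1 + b)
(24 + x(n)) + y(l(1)) = (24 + (19 - 36/7)/(-1 - 36/7)) + (1²)^(3/2) = (24 + (97/7)/(-43/7)) + 1^(3/2) = (24 - 7/43*97/7) + 1 = (24 - 97/43) + 1 = 935/43 + 1 = 978/43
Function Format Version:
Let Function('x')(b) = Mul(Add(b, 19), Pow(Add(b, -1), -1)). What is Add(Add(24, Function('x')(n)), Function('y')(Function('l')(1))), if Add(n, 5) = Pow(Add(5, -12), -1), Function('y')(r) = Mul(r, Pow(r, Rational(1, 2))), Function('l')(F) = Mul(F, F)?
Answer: Rational(978, 43) ≈ 22.744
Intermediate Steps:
Function('l')(F) = Pow(F, 2)
Function('y')(r) = Pow(r, Rational(3, 2))
n = Rational(-36, 7) (n = Add(-5, Pow(Add(5, -12), -1)) = Add(-5, Pow(-7, -1)) = Add(-5, Rational(-1, 7)) = Rational(-36, 7) ≈ -5.1429)
Function('x')(b) = Mul(Pow(Add(-1, b), -1), Add(19, b)) (Function('x')(b) = Mul(Add(19, b), Pow(Add(-1, b), -1)) = Mul(Pow(Add(-1, b), -1), Add(19, b)))
Add(Add(24, Function('x')(n)), Function('y')(Function('l')(1))) = Add(Add(24, Mul(Pow(Add(-1, Rational(-36, 7)), -1), Add(19, Rational(-36, 7)))), Pow(Pow(1, 2), Rational(3, 2))) = Add(Add(24, Mul(Pow(Rational(-43, 7), -1), Rational(97, 7))), Pow(1, Rational(3, 2))) = Add(Add(24, Mul(Rational(-7, 43), Rational(97, 7))), 1) = Add(Add(24, Rational(-97, 43)), 1) = Add(Rational(935, 43), 1) = Rational(978, 43)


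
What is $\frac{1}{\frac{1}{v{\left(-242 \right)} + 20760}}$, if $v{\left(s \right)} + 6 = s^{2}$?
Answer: $79318$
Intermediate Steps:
$v{\left(s \right)} = -6 + s^{2}$
$\frac{1}{\frac{1}{v{\left(-242 \right)} + 20760}} = \frac{1}{\frac{1}{\left(-6 + \left(-242\right)^{2}\right) + 20760}} = \frac{1}{\frac{1}{\left(-6 + 58564\right) + 20760}} = \frac{1}{\frac{1}{58558 + 20760}} = \frac{1}{\frac{1}{79318}} = 79318$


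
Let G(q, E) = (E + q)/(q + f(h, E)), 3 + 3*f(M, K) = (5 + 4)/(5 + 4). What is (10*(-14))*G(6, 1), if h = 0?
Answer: -735/4 ≈ -183.75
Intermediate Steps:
f(M, K) = -2/3 (f(M, K) = -1 + ((5 + 4)/(5 + 4))/3 = -1 + (9/9)/3 = -1 + (9*(1/9))/3 = -1 + (1/3)*1 = -1 + 1/3 = -2/3)
G(q, E) = (E + q)/(-2/3 + q) (G(q, E) = (E + q)/(q - 2/3) = (E + q)/(-2/3 + q))
(10*(-14))*G(6, 1) = (10*(-14))*(3*(1 + 6)/(-2 + 3*6)) = -420*7/(-2 + 18) = -420*7/16 = -140*21/16 = -735/4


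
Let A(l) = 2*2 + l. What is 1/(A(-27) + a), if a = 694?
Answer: 1/671 ≈ 0.0014903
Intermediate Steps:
A(l) = 4 + l
1/(A(-27) + a) = 1/((4 - 27) + 694) = 1/(-23 + 694) = 1/671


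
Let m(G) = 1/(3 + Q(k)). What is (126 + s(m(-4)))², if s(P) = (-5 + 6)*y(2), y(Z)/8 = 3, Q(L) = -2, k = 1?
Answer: 22500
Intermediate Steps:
y(Z) = 24 (y(Z) = 8*3 = 24)
m(G) = 1 (m(G) = 1/(3 - 2) = 1/1 = 1)
s(P) = 24 (s(P) = (-5 + 6)*24 = 1*24 = 24)
(126 + s(m(-4)))² = (126 + 24)² = 150² = 22500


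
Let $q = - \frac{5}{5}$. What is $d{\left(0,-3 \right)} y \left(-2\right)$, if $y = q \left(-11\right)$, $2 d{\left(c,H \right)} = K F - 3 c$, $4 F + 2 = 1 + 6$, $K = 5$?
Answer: $- \frac{275}{4} \approx -68.75$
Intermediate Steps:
$F = \frac{5}{4}$ ($F = - \frac{1}{2} + \frac{1 + 6}{4} = - \frac{1}{2} + \frac{1}{4} \cdot 7 = - \frac{1}{2} + \frac{7}{4} = \frac{5}{4} \approx 1.25$)
$q = -1$ ($q = \left(-5\right) \frac{1}{5} = -1$)
$d{\left(c,H \right)} = \frac{25}{8} - \frac{3 c}{2}$ ($d{\left(c,H \right)} = \frac{5 \cdot \frac{5}{4} - 3 c}{2} = \frac{\frac{25}{4} - 3 c}{2} = \frac{25}{8} - \frac{3 c}{2}$)
$y = 11$ ($y = \left(-1\right) \left(-11\right) = 11$)
$d{\left(0,-3 \right)} y \left(-2\right) = \left(\frac{25}{8} - 0\right) 11 \left(-2\right) = \left(\frac{25}{8} + 0\right) 11 \left(-2\right) = \frac{25}{8} \cdot 11 \left(-2\right) = \frac{275}{8} \left(-2\right) = - \frac{275}{4}$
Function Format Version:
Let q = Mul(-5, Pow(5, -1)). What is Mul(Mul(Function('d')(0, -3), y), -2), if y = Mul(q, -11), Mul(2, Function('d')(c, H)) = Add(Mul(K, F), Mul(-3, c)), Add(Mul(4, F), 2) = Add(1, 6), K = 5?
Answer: Rational(-275, 4) ≈ -68.750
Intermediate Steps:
F = Rational(5, 4) (F = Add(Rational(-1, 2), Mul(Rational(1, 4), Add(1, 6))) = Add(Rational(-1, 2), Mul(Rational(1, 4), 7)) = Add(Rational(-1, 2), Rational(7, 4)) = Rational(5, 4) ≈ 1.2500)
q = -1 (q = Mul(-5, Rational(1, 5)) = -1)
Function('d')(c, H) = Add(Rational(25, 8), Mul(Rational(-3, 2), c)) (Function('d')(c, H) = Mul(Rational(1, 2), Add(Mul(5, Rational(5, 4)), Mul(-3, c))) = Mul(Rational(1, 2), Add(Rational(25, 4), Mul(-3, c))) = Add(Rational(25, 8), Mul(Rational(-3, 2), c)))
y = 11 (y = Mul(-1, -11) = 11)
Mul(Mul(Function('d')(0, -3), y), -2) = Mul(Mul(Add(Rational(25, 8), Mul(Rational(-3, 2), 0)), 11), -2) = Mul(Mul(Add(Rational(25, 8), 0), 11), -2) = Mul(Mul(Rational(25, 8), 11), -2) = Mul(Rational(275, 8), -2) = Rational(-275, 4)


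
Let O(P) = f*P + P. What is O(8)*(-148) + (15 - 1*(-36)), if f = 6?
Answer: -8237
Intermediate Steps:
O(P) = 7*P (O(P) = 6*P + P = 7*P)
O(8)*(-148) + (15 - 1*(-36)) = (7*8)*(-148) + (15 - 1*(-36)) = 56*(-148) + (15 + 36) = -8288 + 51 = -8237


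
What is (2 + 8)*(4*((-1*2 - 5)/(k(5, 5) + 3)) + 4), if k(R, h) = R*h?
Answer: 30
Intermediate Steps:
(2 + 8)*(4*((-1*2 - 5)/(k(5, 5) + 3)) + 4) = (2 + 8)*(4*((-1*2 - 5)/(5*5 + 3)) + 4) = 10*(4*((-2 - 5)/(25 + 3)) + 4) = 10*(4*(-7/28) + 4) = 10*(4*(-7*1/28) + 4) = 10*(4*(-1/4) + 4) = 10*(-1 + 4) = 10*3 = 30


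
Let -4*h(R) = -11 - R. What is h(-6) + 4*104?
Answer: 1669/4 ≈ 417.25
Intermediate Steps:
h(R) = 11/4 + R/4 (h(R) = -(-11 - R)/4 = 11/4 + R/4)
h(-6) + 4*104 = (11/4 + (¼)*(-6)) + 4*104 = (11/4 - 3/2) + 416 = 5/4 + 416 = 1669/4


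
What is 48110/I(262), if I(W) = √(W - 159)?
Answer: 48110*√103/103 ≈ 4740.4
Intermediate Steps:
I(W) = √(-159 + W)
48110/I(262) = 48110/(√(-159 + 262)) = 48110/(√103) = 48110*(√103/103) = 48110*√103/103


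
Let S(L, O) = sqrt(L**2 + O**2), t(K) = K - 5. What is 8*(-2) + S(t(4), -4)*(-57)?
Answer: -16 - 57*sqrt(17) ≈ -251.02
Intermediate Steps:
t(K) = -5 + K
8*(-2) + S(t(4), -4)*(-57) = 8*(-2) + sqrt((-5 + 4)**2 + (-4)**2)*(-57) = -16 + sqrt((-1)**2 + 16)*(-57) = -16 + sqrt(1 + 16)*(-57) = -16 + sqrt(17)*(-57) = -16 - 57*sqrt(17)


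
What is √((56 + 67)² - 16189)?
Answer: 2*I*√265 ≈ 32.558*I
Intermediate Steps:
√((56 + 67)² - 16189) = √(123² - 16189) = √(15129 - 16189) = √(-1060) = 2*I*√265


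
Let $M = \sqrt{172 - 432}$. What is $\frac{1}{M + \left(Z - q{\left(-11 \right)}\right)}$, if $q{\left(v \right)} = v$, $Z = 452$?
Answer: $\frac{463}{214629} - \frac{2 i \sqrt{65}}{214629} \approx 0.0021572 - 7.5127 \cdot 10^{-5} i$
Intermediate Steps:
$M = 2 i \sqrt{65}$ ($M = \sqrt{-260} = 2 i \sqrt{65} \approx 16.125 i$)
$\frac{1}{M + \left(Z - q{\left(-11 \right)}\right)} = \frac{1}{2 i \sqrt{65} + \left(452 - -11\right)} = \frac{1}{2 i \sqrt{65} + \left(452 + 11\right)} = \frac{1}{2 i \sqrt{65} + 463} = \frac{1}{463 + 2 i \sqrt{65}}$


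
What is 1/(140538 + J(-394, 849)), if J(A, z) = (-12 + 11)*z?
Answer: 1/139689 ≈ 7.1588e-6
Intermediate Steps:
J(A, z) = -z
1/(140538 + J(-394, 849)) = 1/(140538 - 1*849) = 1/(140538 - 849) = 1/139689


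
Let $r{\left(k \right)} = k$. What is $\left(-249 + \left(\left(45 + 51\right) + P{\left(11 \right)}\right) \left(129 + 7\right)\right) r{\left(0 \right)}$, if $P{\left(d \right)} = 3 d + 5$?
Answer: $0$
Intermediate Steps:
$P{\left(d \right)} = 5 + 3 d$
$\left(-249 + \left(\left(45 + 51\right) + P{\left(11 \right)}\right) \left(129 + 7\right)\right) r{\left(0 \right)} = \left(-249 + \left(\left(45 + 51\right) + \left(5 + 3 \cdot 11\right)\right) \left(129 + 7\right)\right) 0 = \left(-249 + \left(96 + \left(5 + 33\right)\right) 136\right) 0 = \left(-249 + \left(96 + 38\right) 136\right) 0 = \left(-249 + 134 \cdot 136\right) 0 = \left(-249 + 18224\right) 0 = 17975 \cdot 0 = 0$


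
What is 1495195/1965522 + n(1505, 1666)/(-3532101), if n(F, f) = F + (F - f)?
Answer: 135347130593/178010826198 ≈ 0.76033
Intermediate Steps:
n(F, f) = -f + 2*F
1495195/1965522 + n(1505, 1666)/(-3532101) = 1495195/1965522 + (-1*1666 + 2*1505)/(-3532101) = 1495195*(1/1965522) + (-1666 + 3010)*(-1/3532101) = 115015/151194 + 1344*(-1/3532101) = 115015/151194 - 448/1177367 = 135347130593/178010826198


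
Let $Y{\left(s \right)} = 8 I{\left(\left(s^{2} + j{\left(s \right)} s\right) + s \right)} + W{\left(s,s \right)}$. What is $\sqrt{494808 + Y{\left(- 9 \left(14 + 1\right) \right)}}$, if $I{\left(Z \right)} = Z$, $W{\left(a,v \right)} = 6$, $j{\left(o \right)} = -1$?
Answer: $\sqrt{640614} \approx 800.38$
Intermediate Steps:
$Y{\left(s \right)} = 6 + 8 s^{2}$ ($Y{\left(s \right)} = 8 \left(\left(s^{2} - s\right) + s\right) + 6 = 8 s^{2} + 6 = 6 + 8 s^{2}$)
$\sqrt{494808 + Y{\left(- 9 \left(14 + 1\right) \right)}} = \sqrt{494808 + \left(6 + 8 \left(- 9 \left(14 + 1\right)\right)^{2}\right)} = \sqrt{494808 + \left(6 + 8 \left(\left(-9\right) 15\right)^{2}\right)} = \sqrt{494808 + \left(6 + 8 \left(-135\right)^{2}\right)} = \sqrt{494808 + \left(6 + 8 \cdot 18225\right)} = \sqrt{494808 + \left(6 + 145800\right)} = \sqrt{494808 + 145806} = \sqrt{640614}$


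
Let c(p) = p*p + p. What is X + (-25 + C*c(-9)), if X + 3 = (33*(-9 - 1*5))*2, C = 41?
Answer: 2000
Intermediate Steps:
X = -927 (X = -3 + (33*(-9 - 1*5))*2 = -3 + (33*(-9 - 5))*2 = -3 + (33*(-14))*2 = -3 - 462*2 = -3 - 924 = -927)
c(p) = p + p² (c(p) = p² + p = p + p²)
X + (-25 + C*c(-9)) = -927 + (-25 + 41*(-9*(1 - 9))) = -927 + (-25 + 41*(-9*(-8))) = -927 + (-25 + 41*72) = -927 + (-25 + 2952) = -927 + 2927 = 2000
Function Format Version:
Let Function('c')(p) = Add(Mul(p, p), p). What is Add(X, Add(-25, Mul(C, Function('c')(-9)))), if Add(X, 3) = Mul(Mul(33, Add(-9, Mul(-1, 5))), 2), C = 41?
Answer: 2000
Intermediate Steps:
X = -927 (X = Add(-3, Mul(Mul(33, Add(-9, Mul(-1, 5))), 2)) = Add(-3, Mul(Mul(33, Add(-9, -5)), 2)) = Add(-3, Mul(Mul(33, -14), 2)) = Add(-3, Mul(-462, 2)) = Add(-3, -924) = -927)
Function('c')(p) = Add(p, Pow(p, 2)) (Function('c')(p) = Add(Pow(p, 2), p) = Add(p, Pow(p, 2)))
Add(X, Add(-25, Mul(C, Function('c')(-9)))) = Add(-927, Add(-25, Mul(41, Mul(-9, Add(1, -9))))) = Add(-927, Add(-25, Mul(41, Mul(-9, -8)))) = Add(-927, Add(-25, Mul(41, 72))) = Add(-927, Add(-25, 2952)) = Add(-927, 2927) = 2000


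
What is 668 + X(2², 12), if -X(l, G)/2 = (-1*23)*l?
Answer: 852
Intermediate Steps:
X(l, G) = 46*l (X(l, G) = -2*(-1*23)*l = -(-46)*l = 46*l)
668 + X(2², 12) = 668 + 46*2² = 668 + 46*4 = 668 + 184 = 852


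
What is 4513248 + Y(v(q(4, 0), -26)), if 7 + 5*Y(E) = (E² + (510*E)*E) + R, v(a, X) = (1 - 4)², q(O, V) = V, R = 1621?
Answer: 4521849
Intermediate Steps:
v(a, X) = 9 (v(a, X) = (-3)² = 9)
Y(E) = 1614/5 + 511*E²/5 (Y(E) = -7/5 + ((E² + (510*E)*E) + 1621)/5 = -7/5 + ((E² + 510*E²) + 1621)/5 = -7/5 + (511*E² + 1621)/5 = -7/5 + (1621 + 511*E²)/5 = -7/5 + (1621/5 + 511*E²/5) = 1614/5 + 511*E²/5)
4513248 + Y(v(q(4, 0), -26)) = 4513248 + (1614/5 + (511/5)*9²) = 4513248 + (1614/5 + (511/5)*81) = 4513248 + (1614/5 + 41391/5) = 4513248 + 8601 = 4521849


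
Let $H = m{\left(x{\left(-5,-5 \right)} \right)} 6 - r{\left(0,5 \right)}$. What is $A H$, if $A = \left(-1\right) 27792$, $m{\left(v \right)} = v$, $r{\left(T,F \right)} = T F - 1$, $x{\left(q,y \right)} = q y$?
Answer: $-4196592$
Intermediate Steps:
$r{\left(T,F \right)} = -1 + F T$ ($r{\left(T,F \right)} = F T - 1 = -1 + F T$)
$H = 151$ ($H = \left(-5\right) \left(-5\right) 6 - \left(-1 + 5 \cdot 0\right) = 25 \cdot 6 - \left(-1 + 0\right) = 150 - -1 = 150 + 1 = 151$)
$A = -27792$
$A H = \left(-27792\right) 151 = -4196592$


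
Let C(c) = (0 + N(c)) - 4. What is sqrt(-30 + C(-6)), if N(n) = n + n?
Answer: I*sqrt(46) ≈ 6.7823*I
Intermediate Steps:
N(n) = 2*n
C(c) = -4 + 2*c (C(c) = (0 + 2*c) - 4 = 2*c - 4 = -4 + 2*c)
sqrt(-30 + C(-6)) = sqrt(-30 + (-4 + 2*(-6))) = sqrt(-30 + (-4 - 12)) = sqrt(-30 - 16) = sqrt(-46) = I*sqrt(46)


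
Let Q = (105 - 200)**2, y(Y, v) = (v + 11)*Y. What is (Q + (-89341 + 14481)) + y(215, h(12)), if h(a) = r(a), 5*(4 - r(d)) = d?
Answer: -63126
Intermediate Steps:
r(d) = 4 - d/5
h(a) = 4 - a/5
y(Y, v) = Y*(11 + v) (y(Y, v) = (11 + v)*Y = Y*(11 + v))
Q = 9025 (Q = (-95)**2 = 9025)
(Q + (-89341 + 14481)) + y(215, h(12)) = (9025 + (-89341 + 14481)) + 215*(11 + (4 - 1/5*12)) = (9025 - 74860) + 215*(11 + (4 - 12/5)) = -65835 + 215*(11 + 8/5) = -65835 + 215*(63/5) = -65835 + 2709 = -63126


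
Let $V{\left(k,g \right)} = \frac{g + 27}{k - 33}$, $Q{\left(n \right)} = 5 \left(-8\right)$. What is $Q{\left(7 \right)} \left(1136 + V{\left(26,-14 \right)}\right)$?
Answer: $- \frac{317560}{7} \approx -45366.0$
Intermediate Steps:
$Q{\left(n \right)} = -40$
$V{\left(k,g \right)} = \frac{27 + g}{-33 + k}$
$Q{\left(7 \right)} \left(1136 + V{\left(26,-14 \right)}\right) = - 40 \left(1136 + \frac{27 - 14}{-33 + 26}\right) = - 40 \left(1136 + \frac{1}{-7} \cdot 13\right) = - 40 \left(1136 - \frac{13}{7}\right) = \left(-40\right) \frac{7939}{7} = - \frac{317560}{7}$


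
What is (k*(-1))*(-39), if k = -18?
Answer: -702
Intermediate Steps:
(k*(-1))*(-39) = -18*(-1)*(-39) = 18*(-39) = -702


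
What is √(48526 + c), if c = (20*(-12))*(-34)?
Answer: √56686 ≈ 238.09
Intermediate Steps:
c = 8160 (c = -240*(-34) = 8160)
√(48526 + c) = √(48526 + 8160) = √56686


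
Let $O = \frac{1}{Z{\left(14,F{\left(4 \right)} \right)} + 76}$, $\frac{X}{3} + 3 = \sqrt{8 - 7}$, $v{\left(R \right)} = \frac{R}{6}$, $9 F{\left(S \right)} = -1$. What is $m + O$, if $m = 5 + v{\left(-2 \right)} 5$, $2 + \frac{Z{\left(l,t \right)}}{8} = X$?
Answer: $\frac{41}{12} \approx 3.4167$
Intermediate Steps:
$F{\left(S \right)} = - \frac{1}{9}$ ($F{\left(S \right)} = \frac{1}{9} \left(-1\right) = - \frac{1}{9}$)
$v{\left(R \right)} = \frac{R}{6}$ ($v{\left(R \right)} = R \frac{1}{6} = \frac{R}{6}$)
$X = -6$ ($X = -9 + 3 \sqrt{8 - 7} = -9 + 3 \sqrt{1} = -9 + 3 \cdot 1 = -9 + 3 = -6$)
$Z{\left(l,t \right)} = -64$ ($Z{\left(l,t \right)} = -16 + 8 \left(-6\right) = -16 - 48 = -64$)
$m = \frac{10}{3}$ ($m = 5 + \frac{1}{6} \left(-2\right) 5 = 5 - \frac{5}{3} = \frac{10}{3} \approx 3.3333$)
$O = \frac{1}{12}$ ($O = \frac{1}{-64 + 76} = \frac{1}{12} \approx 0.083333$)
$m + O = \frac{10}{3} + \frac{1}{12} = \frac{41}{12}$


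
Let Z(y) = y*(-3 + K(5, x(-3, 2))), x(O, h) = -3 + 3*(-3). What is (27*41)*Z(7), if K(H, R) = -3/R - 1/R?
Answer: -20664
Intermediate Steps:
x(O, h) = -12 (x(O, h) = -3 - 9 = -12)
K(H, R) = -4/R
Z(y) = -8*y/3 (Z(y) = y*(-3 - 4/(-12)) = y*(-3 - 4*(-1/12)) = y*(-3 + ⅓) = y*(-8/3) = -8*y/3)
(27*41)*Z(7) = (27*41)*(-8/3*7) = 1107*(-56/3) = -20664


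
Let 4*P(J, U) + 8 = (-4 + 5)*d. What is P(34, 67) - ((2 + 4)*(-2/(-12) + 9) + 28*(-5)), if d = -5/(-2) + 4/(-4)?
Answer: 667/8 ≈ 83.375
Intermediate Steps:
d = 3/2 (d = -5*(-½) + 4*(-¼) = 5/2 - 1 = 3/2 ≈ 1.5000)
P(J, U) = -13/8 (P(J, U) = -2 + ((-4 + 5)*(3/2))/4 = -2 + (1*(3/2))/4 = -2 + (¼)*(3/2) = -2 + 3/8 = -13/8)
P(34, 67) - ((2 + 4)*(-2/(-12) + 9) + 28*(-5)) = -13/8 - ((2 + 4)*(-2/(-12) + 9) + 28*(-5)) = -13/8 - (6*(-2*(-1/12) + 9) - 140) = -13/8 - (6*(⅙ + 9) - 140) = -13/8 - (6*(55/6) - 140) = -13/8 - (55 - 140) = -13/8 - 1*(-85) = -13/8 + 85 = 667/8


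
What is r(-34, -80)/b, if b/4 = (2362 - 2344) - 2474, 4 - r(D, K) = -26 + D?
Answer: -2/307 ≈ -0.0065147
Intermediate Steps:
r(D, K) = 30 - D (r(D, K) = 4 - (-26 + D) = 4 + (26 - D) = 30 - D)
b = -9824 (b = 4*((2362 - 2344) - 2474) = 4*(18 - 2474) = 4*(-2456) = -9824)
r(-34, -80)/b = (30 - 1*(-34))/(-9824) = (30 + 34)*(-1/9824) = 64*(-1/9824) = -2/307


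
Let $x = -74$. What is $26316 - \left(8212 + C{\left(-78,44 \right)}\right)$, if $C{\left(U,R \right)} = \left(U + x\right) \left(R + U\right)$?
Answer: $12936$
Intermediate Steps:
$C{\left(U,R \right)} = \left(-74 + U\right) \left(R + U\right)$ ($C{\left(U,R \right)} = \left(U - 74\right) \left(R + U\right) = \left(-74 + U\right) \left(R + U\right)$)
$26316 - \left(8212 + C{\left(-78,44 \right)}\right) = 26316 - \left(8212 + \left(\left(-78\right)^{2} - 3256 - -5772 + 44 \left(-78\right)\right)\right) = 26316 - \left(8212 + \left(6084 - 3256 + 5772 - 3432\right)\right) = 26316 - \left(8212 + 5168\right) = 26316 - 13380 = 12936$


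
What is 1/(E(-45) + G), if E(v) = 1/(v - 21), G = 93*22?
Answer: 66/135035 ≈ 0.00048876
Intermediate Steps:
G = 2046
E(v) = 1/(-21 + v)
1/(E(-45) + G) = 1/(1/(-21 - 45) + 2046) = 1/(1/(-66) + 2046) = 1/(-1/66 + 2046) = 1/(135035/66) = 66/135035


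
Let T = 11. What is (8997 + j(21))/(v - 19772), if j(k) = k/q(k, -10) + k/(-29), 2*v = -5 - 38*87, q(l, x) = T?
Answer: -1913614/4556915 ≈ -0.41994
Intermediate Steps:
q(l, x) = 11
v = -3311/2 (v = (-5 - 38*87)/2 = (-5 - 3306)/2 = (1/2)*(-3311) = -3311/2 ≈ -1655.5)
j(k) = 18*k/319 (j(k) = k/11 + k/(-29) = k*(1/11) + k*(-1/29) = k/11 - k/29 = 18*k/319)
(8997 + j(21))/(v - 19772) = (8997 + (18/319)*21)/(-3311/2 - 19772) = (8997 + 378/319)/(-42855/2) = (2870421/319)*(-2/42855) = -1913614/4556915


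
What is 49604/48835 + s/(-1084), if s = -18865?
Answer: 975043011/52937140 ≈ 18.419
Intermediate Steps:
49604/48835 + s/(-1084) = 49604/48835 - 18865/(-1084) = 49604*(1/48835) - 18865*(-1/1084) = 49604/48835 + 18865/1084 = 975043011/52937140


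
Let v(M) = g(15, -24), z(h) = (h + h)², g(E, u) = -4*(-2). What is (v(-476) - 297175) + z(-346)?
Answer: 181697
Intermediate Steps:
g(E, u) = 8
z(h) = 4*h² (z(h) = (2*h)² = 4*h²)
v(M) = 8
(v(-476) - 297175) + z(-346) = (8 - 297175) + 4*(-346)² = -297167 + 4*119716 = -297167 + 478864 = 181697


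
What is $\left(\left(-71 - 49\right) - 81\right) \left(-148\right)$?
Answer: $29748$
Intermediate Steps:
$\left(\left(-71 - 49\right) - 81\right) \left(-148\right) = \left(-120 - 81\right) \left(-148\right) = \left(-201\right) \left(-148\right) = 29748$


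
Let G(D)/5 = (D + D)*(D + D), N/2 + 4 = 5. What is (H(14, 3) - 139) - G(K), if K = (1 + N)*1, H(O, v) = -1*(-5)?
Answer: -314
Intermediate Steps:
H(O, v) = 5
N = 2 (N = -8 + 2*5 = -8 + 10 = 2)
K = 3 (K = (1 + 2)*1 = 3*1 = 3)
G(D) = 20*D**2 (G(D) = 5*((D + D)*(D + D)) = 5*((2*D)*(2*D)) = 5*(4*D**2) = 20*D**2)
(H(14, 3) - 139) - G(K) = (5 - 139) - 20*3**2 = -134 - 20*9 = -134 - 1*180 = -134 - 180 = -314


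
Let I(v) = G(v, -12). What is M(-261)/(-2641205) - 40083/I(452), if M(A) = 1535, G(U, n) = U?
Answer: -21173622767/238764932 ≈ -88.680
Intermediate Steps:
I(v) = v
M(-261)/(-2641205) - 40083/I(452) = 1535/(-2641205) - 40083/452 = 1535*(-1/2641205) - 40083*1/452 = -307/528241 - 40083/452 = -21173622767/238764932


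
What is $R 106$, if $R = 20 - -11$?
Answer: $3286$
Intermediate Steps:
$R = 31$ ($R = 20 + 11 = 31$)
$R 106 = 31 \cdot 106 = 3286$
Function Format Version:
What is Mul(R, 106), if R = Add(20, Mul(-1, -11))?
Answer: 3286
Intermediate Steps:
R = 31 (R = Add(20, 11) = 31)
Mul(R, 106) = Mul(31, 106) = 3286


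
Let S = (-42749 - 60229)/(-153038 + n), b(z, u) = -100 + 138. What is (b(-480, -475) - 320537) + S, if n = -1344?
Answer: -24739586820/77191 ≈ -3.2050e+5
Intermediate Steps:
b(z, u) = 38
S = 51489/77191 (S = (-42749 - 60229)/(-153038 - 1344) = -102978/(-154382) = -102978*(-1/154382) = 51489/77191 ≈ 0.66703)
(b(-480, -475) - 320537) + S = (38 - 320537) + 51489/77191 = -320499 + 51489/77191 = -24739586820/77191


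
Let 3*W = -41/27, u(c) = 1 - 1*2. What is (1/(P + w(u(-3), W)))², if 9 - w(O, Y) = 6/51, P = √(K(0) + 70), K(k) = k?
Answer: 12435959/6610041 - 1483726*√70/6610041 ≈ 0.0033610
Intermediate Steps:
u(c) = -1 (u(c) = 1 - 2 = -1)
P = √70 (P = √(0 + 70) = √70 ≈ 8.3666)
W = -41/81 (W = (-41/27)/3 = (-41*1/27)/3 = (⅓)*(-41/27) = -41/81 ≈ -0.50617)
w(O, Y) = 151/17 (w(O, Y) = 9 - 6/51 = 9 - 1*2/17 = 9 - 2/17 = 151/17)
(1/(P + w(u(-3), W)))² = (1/(√70 + 151/17))² = (1/(151/17 + √70))² = (151/17 + √70)⁻²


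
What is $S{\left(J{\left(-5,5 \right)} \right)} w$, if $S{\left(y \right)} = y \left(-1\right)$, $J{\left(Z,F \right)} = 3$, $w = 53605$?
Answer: $-160815$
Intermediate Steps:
$S{\left(y \right)} = - y$
$S{\left(J{\left(-5,5 \right)} \right)} w = \left(-1\right) 3 \cdot 53605 = \left(-3\right) 53605 = -160815$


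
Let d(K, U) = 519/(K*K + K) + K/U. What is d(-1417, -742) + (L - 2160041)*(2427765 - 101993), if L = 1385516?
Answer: -446980252639645017213/248133704 ≈ -1.8014e+12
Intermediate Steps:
d(K, U) = 519/(K + K²) + K/U (d(K, U) = 519/(K² + K) + K/U = 519/(K + K²) + K/U)
d(-1417, -742) + (L - 2160041)*(2427765 - 101993) = ((-1417)² + (-1417)³ + 519*(-742))/(-1417*(-742)*(1 - 1417)) + (1385516 - 2160041)*(2427765 - 101993) = -1/1417*(-1/742)*(2007889 - 2845178713 - 385098)/(-1416) - 774525*2325772 = -1/1417*(-1/742)*(-1/1416)*(-2843555922) - 1801368558300 = 473925987/248133704 - 1801368558300 = -446980252639645017213/248133704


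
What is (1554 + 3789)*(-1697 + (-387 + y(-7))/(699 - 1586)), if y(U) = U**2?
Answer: -8040686043/887 ≈ -9.0650e+6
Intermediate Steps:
(1554 + 3789)*(-1697 + (-387 + y(-7))/(699 - 1586)) = (1554 + 3789)*(-1697 + (-387 + (-7)**2)/(699 - 1586)) = 5343*(-1697 + (-387 + 49)/(-887)) = 5343*(-1697 - 338*(-1/887)) = 5343*(-1697 + 338/887) = 5343*(-1504901/887) = -8040686043/887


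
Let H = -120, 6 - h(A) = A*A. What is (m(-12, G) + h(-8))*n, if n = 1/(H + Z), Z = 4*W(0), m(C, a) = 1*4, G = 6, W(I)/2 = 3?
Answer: 9/16 ≈ 0.56250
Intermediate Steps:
h(A) = 6 - A² (h(A) = 6 - A*A = 6 - A²)
W(I) = 6 (W(I) = 2*3 = 6)
m(C, a) = 4
Z = 24 (Z = 4*6 = 24)
n = -1/96 (n = 1/(-120 + 24) = 1/(-96) = -1/96 ≈ -0.010417)
(m(-12, G) + h(-8))*n = (4 + (6 - 1*(-8)²))*(-1/96) = (4 + (6 - 1*64))*(-1/96) = (4 + (6 - 64))*(-1/96) = (4 - 58)*(-1/96) = -54*(-1/96) = 9/16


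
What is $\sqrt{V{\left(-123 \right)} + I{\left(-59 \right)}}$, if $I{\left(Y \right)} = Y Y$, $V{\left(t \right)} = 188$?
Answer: $\sqrt{3669} \approx 60.572$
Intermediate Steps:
$I{\left(Y \right)} = Y^{2}$
$\sqrt{V{\left(-123 \right)} + I{\left(-59 \right)}} = \sqrt{188 + \left(-59\right)^{2}} = \sqrt{188 + 3481} = \sqrt{3669}$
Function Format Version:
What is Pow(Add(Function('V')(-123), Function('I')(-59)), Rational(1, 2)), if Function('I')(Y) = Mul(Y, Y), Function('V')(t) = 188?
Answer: Pow(3669, Rational(1, 2)) ≈ 60.572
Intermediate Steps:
Function('I')(Y) = Pow(Y, 2)
Pow(Add(Function('V')(-123), Function('I')(-59)), Rational(1, 2)) = Pow(Add(188, Pow(-59, 2)), Rational(1, 2)) = Pow(Add(188, 3481), Rational(1, 2)) = Pow(3669, Rational(1, 2))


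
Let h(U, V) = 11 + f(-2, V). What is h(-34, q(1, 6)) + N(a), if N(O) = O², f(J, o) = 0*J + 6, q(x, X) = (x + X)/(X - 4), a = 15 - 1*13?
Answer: 21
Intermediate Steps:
a = 2 (a = 15 - 13 = 2)
q(x, X) = (X + x)/(-4 + X)
f(J, o) = 6 (f(J, o) = 0 + 6 = 6)
h(U, V) = 17 (h(U, V) = 11 + 6 = 17)
h(-34, q(1, 6)) + N(a) = 17 + 2² = 17 + 4 = 21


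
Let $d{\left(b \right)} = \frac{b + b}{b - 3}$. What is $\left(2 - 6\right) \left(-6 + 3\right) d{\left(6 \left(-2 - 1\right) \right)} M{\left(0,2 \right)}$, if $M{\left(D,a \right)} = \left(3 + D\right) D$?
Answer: $0$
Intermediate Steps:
$M{\left(D,a \right)} = D \left(3 + D\right)$
$d{\left(b \right)} = \frac{2 b}{-3 + b}$
$\left(2 - 6\right) \left(-6 + 3\right) d{\left(6 \left(-2 - 1\right) \right)} M{\left(0,2 \right)} = \left(2 - 6\right) \left(-6 + 3\right) \frac{2 \cdot 6 \left(-2 - 1\right)}{-3 + 6 \left(-2 - 1\right)} 0 \left(3 + 0\right) = \left(-4\right) \left(-3\right) \frac{2 \cdot 6 \left(-3\right)}{-3 + 6 \left(-3\right)} 0 \cdot 3 = 12 \cdot 2 \left(-18\right) \frac{1}{-3 - 18} \cdot 0 = 12 \cdot 2 \left(-18\right) \frac{1}{-21} \cdot 0 = 12 \cdot 2 \left(-18\right) \left(- \frac{1}{21}\right) 0 = 12 \cdot \frac{12}{7} \cdot 0 = \frac{144}{7} \cdot 0 = 0$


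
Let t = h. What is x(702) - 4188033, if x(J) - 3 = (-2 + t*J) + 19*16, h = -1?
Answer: -4188430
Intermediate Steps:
t = -1
x(J) = 305 - J (x(J) = 3 + ((-2 - J) + 19*16) = 3 + ((-2 - J) + 304) = 3 + (302 - J) = 305 - J)
x(702) - 4188033 = (305 - 1*702) - 4188033 = (305 - 702) - 4188033 = -397 - 4188033 = -4188430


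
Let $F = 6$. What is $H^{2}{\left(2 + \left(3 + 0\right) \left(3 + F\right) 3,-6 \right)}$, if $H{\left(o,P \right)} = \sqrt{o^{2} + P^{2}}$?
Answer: $6925$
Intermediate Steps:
$H{\left(o,P \right)} = \sqrt{P^{2} + o^{2}}$
$H^{2}{\left(2 + \left(3 + 0\right) \left(3 + F\right) 3,-6 \right)} = \left(\sqrt{\left(-6\right)^{2} + \left(2 + \left(3 + 0\right) \left(3 + 6\right) 3\right)^{2}}\right)^{2} = \left(\sqrt{36 + \left(2 + 3 \cdot 9 \cdot 3\right)^{2}}\right)^{2} = \left(\sqrt{36 + \left(2 + 27 \cdot 3\right)^{2}}\right)^{2} = \left(\sqrt{36 + \left(2 + 81\right)^{2}}\right)^{2} = \left(\sqrt{36 + 83^{2}}\right)^{2} = \left(\sqrt{36 + 6889}\right)^{2} = \left(\sqrt{6925}\right)^{2} = \left(5 \sqrt{277}\right)^{2} = 6925$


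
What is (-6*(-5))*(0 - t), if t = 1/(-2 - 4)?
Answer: 5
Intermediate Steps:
t = -1/6 (t = 1/(-6) = -1/6 ≈ -0.16667)
(-6*(-5))*(0 - t) = (-6*(-5))*(0 - 1*(-1/6)) = 30*(0 + 1/6) = 30*(1/6) = 5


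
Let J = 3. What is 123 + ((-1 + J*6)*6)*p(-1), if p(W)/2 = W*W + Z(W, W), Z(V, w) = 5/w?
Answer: -693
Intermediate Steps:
p(W) = 2*W**2 + 10/W (p(W) = 2*(W*W + 5/W) = 2*(W**2 + 5/W) = 2*W**2 + 10/W)
123 + ((-1 + J*6)*6)*p(-1) = 123 + ((-1 + 3*6)*6)*(2*(5 + (-1)**3)/(-1)) = 123 + ((-1 + 18)*6)*(2*(-1)*(5 - 1)) = 123 + (17*6)*(2*(-1)*4) = 123 + 102*(-8) = 123 - 816 = -693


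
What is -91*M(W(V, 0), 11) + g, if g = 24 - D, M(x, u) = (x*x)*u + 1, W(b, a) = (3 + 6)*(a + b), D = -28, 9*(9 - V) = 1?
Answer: -6406439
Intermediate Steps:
V = 80/9 (V = 9 - 1/9*1 = 9 - 1/9 = 80/9 ≈ 8.8889)
W(b, a) = 9*a + 9*b (W(b, a) = 9*(a + b) = 9*a + 9*b)
M(x, u) = 1 + u*x**2 (M(x, u) = x**2*u + 1 = u*x**2 + 1 = 1 + u*x**2)
g = 52 (g = 24 - 1*(-28) = 24 + 28 = 52)
-91*M(W(V, 0), 11) + g = -91*(1 + 11*(9*0 + 9*(80/9))**2) + 52 = -91*(1 + 11*(0 + 80)**2) + 52 = -91*(1 + 11*80**2) + 52 = -91*(1 + 11*6400) + 52 = -91*(1 + 70400) + 52 = -91*70401 + 52 = -6406491 + 52 = -6406439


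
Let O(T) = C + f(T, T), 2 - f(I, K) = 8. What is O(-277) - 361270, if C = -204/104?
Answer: -9393227/26 ≈ -3.6128e+5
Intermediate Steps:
C = -51/26 (C = -204*1/104 = -51/26 ≈ -1.9615)
f(I, K) = -6 (f(I, K) = 2 - 1*8 = 2 - 8 = -6)
O(T) = -207/26 (O(T) = -51/26 - 6 = -207/26)
O(-277) - 361270 = -207/26 - 361270 = -9393227/26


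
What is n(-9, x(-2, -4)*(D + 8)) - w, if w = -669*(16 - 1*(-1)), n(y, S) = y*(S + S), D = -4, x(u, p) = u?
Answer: 11517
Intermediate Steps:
n(y, S) = 2*S*y (n(y, S) = y*(2*S) = 2*S*y)
w = -11373 (w = -669*(16 + 1) = -669*17 = -11373)
n(-9, x(-2, -4)*(D + 8)) - w = 2*(-2*(-4 + 8))*(-9) - 1*(-11373) = 2*(-2*4)*(-9) + 11373 = 2*(-8)*(-9) + 11373 = 144 + 11373 = 11517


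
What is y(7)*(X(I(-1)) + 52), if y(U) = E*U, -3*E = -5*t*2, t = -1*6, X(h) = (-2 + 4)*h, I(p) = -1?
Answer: -7000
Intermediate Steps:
X(h) = 2*h
t = -6
E = -20 (E = -(-5*(-6))*2/3 = -10*2 = -⅓*60 = -20)
y(U) = -20*U
y(7)*(X(I(-1)) + 52) = (-20*7)*(2*(-1) + 52) = -140*(-2 + 52) = -140*50 = -7000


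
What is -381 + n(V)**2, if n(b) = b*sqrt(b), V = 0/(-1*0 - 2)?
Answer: -381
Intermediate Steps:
V = 0 (V = 0/(0 - 2) = 0/(-2) = 0*(-1/2) = 0)
n(b) = b**(3/2)
-381 + n(V)**2 = -381 + (0**(3/2))**2 = -381 + 0**2 = -381 + 0 = -381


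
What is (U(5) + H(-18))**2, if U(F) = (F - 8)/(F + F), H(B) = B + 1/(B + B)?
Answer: 10883401/32400 ≈ 335.91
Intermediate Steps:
H(B) = B + 1/(2*B)
U(F) = (-8 + F)/(2*F) (U(F) = (-8 + F)/((2*F)) = (-8 + F)*(1/(2*F)) = (-8 + F)/(2*F))
(U(5) + H(-18))**2 = ((1/2)*(-8 + 5)/5 + (-18 + (1/2)/(-18)))**2 = ((1/2)*(1/5)*(-3) + (-18 + (1/2)*(-1/18)))**2 = (-3/10 + (-18 - 1/36))**2 = (-3/10 - 649/36)**2 = (-3299/180)**2 = 10883401/32400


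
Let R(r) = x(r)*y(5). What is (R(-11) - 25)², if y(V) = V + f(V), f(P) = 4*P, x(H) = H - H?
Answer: 625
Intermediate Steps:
x(H) = 0
y(V) = 5*V (y(V) = V + 4*V = 5*V)
R(r) = 0 (R(r) = 0*(5*5) = 0*25 = 0)
(R(-11) - 25)² = (0 - 25)² = (-25)² = 625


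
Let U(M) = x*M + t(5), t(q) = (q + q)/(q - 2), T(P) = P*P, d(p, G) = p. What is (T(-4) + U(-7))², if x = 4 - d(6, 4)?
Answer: 10000/9 ≈ 1111.1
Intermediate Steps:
T(P) = P²
t(q) = 2*q/(-2 + q) (t(q) = (2*q)/(-2 + q) = 2*q/(-2 + q))
x = -2 (x = 4 - 1*6 = 4 - 6 = -2)
U(M) = 10/3 - 2*M (U(M) = -2*M + 2*5/(-2 + 5) = -2*M + 2*5/3 = -2*M + 2*5*(⅓) = -2*M + 10/3 = 10/3 - 2*M)
(T(-4) + U(-7))² = ((-4)² + (10/3 - 2*(-7)))² = (16 + (10/3 + 14))² = (16 + 52/3)² = (100/3)² = 10000/9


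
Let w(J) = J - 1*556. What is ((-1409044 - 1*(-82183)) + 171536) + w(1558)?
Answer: -1154323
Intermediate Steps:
w(J) = -556 + J (w(J) = J - 556 = -556 + J)
((-1409044 - 1*(-82183)) + 171536) + w(1558) = ((-1409044 - 1*(-82183)) + 171536) + (-556 + 1558) = ((-1409044 + 82183) + 171536) + 1002 = (-1326861 + 171536) + 1002 = -1155325 + 1002 = -1154323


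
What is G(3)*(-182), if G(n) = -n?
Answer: 546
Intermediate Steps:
G(3)*(-182) = -1*3*(-182) = -3*(-182) = 546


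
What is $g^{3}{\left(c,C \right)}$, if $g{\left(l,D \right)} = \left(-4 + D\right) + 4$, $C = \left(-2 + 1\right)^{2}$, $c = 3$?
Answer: $1$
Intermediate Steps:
$C = 1$ ($C = \left(-1\right)^{2} = 1$)
$g{\left(l,D \right)} = D$
$g^{3}{\left(c,C \right)} = 1^{3} = 1$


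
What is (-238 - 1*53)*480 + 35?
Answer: -139645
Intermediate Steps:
(-238 - 1*53)*480 + 35 = (-238 - 53)*480 + 35 = -291*480 + 35 = -139680 + 35 = -139645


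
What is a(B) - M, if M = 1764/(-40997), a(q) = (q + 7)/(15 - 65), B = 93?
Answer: -80230/40997 ≈ -1.9570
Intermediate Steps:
a(q) = -7/50 - q/50 (a(q) = (7 + q)/(-50) = (7 + q)*(-1/50) = -7/50 - q/50)
M = -1764/40997 (M = 1764*(-1/40997) = -1764/40997 ≈ -0.043028)
a(B) - M = (-7/50 - 1/50*93) - 1*(-1764/40997) = (-7/50 - 93/50) + 1764/40997 = -2 + 1764/40997 = -80230/40997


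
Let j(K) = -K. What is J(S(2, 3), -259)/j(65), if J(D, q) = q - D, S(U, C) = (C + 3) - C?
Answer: 262/65 ≈ 4.0308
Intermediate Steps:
S(U, C) = 3 (S(U, C) = (3 + C) - C = 3)
J(S(2, 3), -259)/j(65) = (-259 - 1*3)/((-1*65)) = (-259 - 3)/(-65) = -262*(-1/65) = 262/65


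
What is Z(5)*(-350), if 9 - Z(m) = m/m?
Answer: -2800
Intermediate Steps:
Z(m) = 8 (Z(m) = 9 - m/m = 9 - 1*1 = 9 - 1 = 8)
Z(5)*(-350) = 8*(-350) = -2800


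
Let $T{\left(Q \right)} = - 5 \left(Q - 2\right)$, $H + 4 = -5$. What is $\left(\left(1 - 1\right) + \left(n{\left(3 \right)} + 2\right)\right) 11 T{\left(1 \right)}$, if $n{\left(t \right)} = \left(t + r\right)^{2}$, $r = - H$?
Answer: $8030$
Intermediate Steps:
$H = -9$ ($H = -4 - 5 = -9$)
$T{\left(Q \right)} = 10 - 5 Q$ ($T{\left(Q \right)} = - 5 \left(-2 + Q\right) = 10 - 5 Q$)
$r = 9$ ($r = \left(-1\right) \left(-9\right) = 9$)
$n{\left(t \right)} = \left(9 + t\right)^{2}$ ($n{\left(t \right)} = \left(t + 9\right)^{2} = \left(9 + t\right)^{2}$)
$\left(\left(1 - 1\right) + \left(n{\left(3 \right)} + 2\right)\right) 11 T{\left(1 \right)} = \left(\left(1 - 1\right) + \left(\left(9 + 3\right)^{2} + 2\right)\right) 11 \left(10 - 5\right) = \left(0 + \left(12^{2} + 2\right)\right) 11 \left(10 - 5\right) = \left(0 + \left(144 + 2\right)\right) 11 \cdot 5 = \left(0 + 146\right) 11 \cdot 5 = 146 \cdot 11 \cdot 5 = 1606 \cdot 5 = 8030$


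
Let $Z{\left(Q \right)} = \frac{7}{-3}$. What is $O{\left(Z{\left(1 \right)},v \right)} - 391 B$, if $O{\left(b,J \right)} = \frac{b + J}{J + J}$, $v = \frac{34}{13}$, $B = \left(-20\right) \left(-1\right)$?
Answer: $- \frac{1595269}{204} \approx -7819.9$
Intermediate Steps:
$B = 20$
$v = \frac{34}{13}$ ($v = 34 \cdot \frac{1}{13} = \frac{34}{13} \approx 2.6154$)
$Z{\left(Q \right)} = - \frac{7}{3}$ ($Z{\left(Q \right)} = 7 \left(- \frac{1}{3}\right) = - \frac{7}{3}$)
$O{\left(b,J \right)} = \frac{J + b}{2 J}$
$O{\left(Z{\left(1 \right)},v \right)} - 391 B = \frac{\frac{34}{13} - \frac{7}{3}}{2 \cdot \frac{34}{13}} - 7820 = \frac{1}{2} \cdot \frac{13}{34} \cdot \frac{11}{39} - 7820 = \frac{11}{204} - 7820 = - \frac{1595269}{204}$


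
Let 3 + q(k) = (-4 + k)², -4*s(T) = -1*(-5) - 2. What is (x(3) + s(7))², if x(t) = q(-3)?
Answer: 32761/16 ≈ 2047.6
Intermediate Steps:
s(T) = -¾ (s(T) = -(-1*(-5) - 2)/4 = -(5 - 2)/4 = -¼*3 = -¾)
q(k) = -3 + (-4 + k)²
x(t) = 46 (x(t) = -3 + (-4 - 3)² = -3 + (-7)² = -3 + 49 = 46)
(x(3) + s(7))² = (46 - ¾)² = (181/4)² = 32761/16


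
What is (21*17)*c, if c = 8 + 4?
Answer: 4284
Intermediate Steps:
c = 12
(21*17)*c = (21*17)*12 = 357*12 = 4284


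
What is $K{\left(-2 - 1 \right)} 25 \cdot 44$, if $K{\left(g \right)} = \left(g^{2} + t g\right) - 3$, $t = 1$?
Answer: $3300$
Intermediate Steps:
$K{\left(g \right)} = -3 + g + g^{2}$ ($K{\left(g \right)} = \left(g^{2} + 1 g\right) - 3 = \left(g^{2} + g\right) - 3 = \left(g + g^{2}\right) - 3 = -3 + g + g^{2}$)
$K{\left(-2 - 1 \right)} 25 \cdot 44 = \left(-3 - 3 + \left(-2 - 1\right)^{2}\right) 25 \cdot 44 = \left(-3 - 3 + \left(-3\right)^{2}\right) 25 \cdot 44 = \left(-3 - 3 + 9\right) 25 \cdot 44 = 3 \cdot 25 \cdot 44 = 75 \cdot 44 = 3300$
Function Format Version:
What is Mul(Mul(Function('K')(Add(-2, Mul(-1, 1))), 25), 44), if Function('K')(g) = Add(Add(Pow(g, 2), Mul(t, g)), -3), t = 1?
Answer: 3300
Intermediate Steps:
Function('K')(g) = Add(-3, g, Pow(g, 2)) (Function('K')(g) = Add(Add(Pow(g, 2), Mul(1, g)), -3) = Add(Add(Pow(g, 2), g), -3) = Add(Add(g, Pow(g, 2)), -3) = Add(-3, g, Pow(g, 2)))
Mul(Mul(Function('K')(Add(-2, Mul(-1, 1))), 25), 44) = Mul(Mul(Add(-3, Add(-2, Mul(-1, 1)), Pow(Add(-2, Mul(-1, 1)), 2)), 25), 44) = Mul(Mul(Add(-3, Add(-2, -1), Pow(Add(-2, -1), 2)), 25), 44) = Mul(Mul(Add(-3, -3, Pow(-3, 2)), 25), 44) = Mul(Mul(Add(-3, -3, 9), 25), 44) = Mul(Mul(3, 25), 44) = Mul(75, 44) = 3300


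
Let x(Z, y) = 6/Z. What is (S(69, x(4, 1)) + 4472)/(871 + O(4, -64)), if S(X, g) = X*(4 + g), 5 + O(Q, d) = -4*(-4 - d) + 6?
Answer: 9703/1264 ≈ 7.6764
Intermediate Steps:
O(Q, d) = 17 + 4*d (O(Q, d) = -5 + (-4*(-4 - d) + 6) = -5 + ((16 + 4*d) + 6) = -5 + (22 + 4*d) = 17 + 4*d)
(S(69, x(4, 1)) + 4472)/(871 + O(4, -64)) = (69*(4 + 6/4) + 4472)/(871 + (17 + 4*(-64))) = (69*(4 + 6*(¼)) + 4472)/(871 + (17 - 256)) = (69*(4 + 3/2) + 4472)/(871 - 239) = (69*(11/2) + 4472)/632 = (759/2 + 4472)*(1/632) = (9703/2)*(1/632) = 9703/1264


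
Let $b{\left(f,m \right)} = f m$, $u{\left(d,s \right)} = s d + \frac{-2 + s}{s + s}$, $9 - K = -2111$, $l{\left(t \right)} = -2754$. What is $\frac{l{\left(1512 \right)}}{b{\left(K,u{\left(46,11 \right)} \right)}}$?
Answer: $- \frac{15147}{5904730} \approx -0.0025652$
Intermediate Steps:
$K = 2120$ ($K = 9 - -2111 = 9 + 2111 = 2120$)
$u{\left(d,s \right)} = d s + \frac{-2 + s}{2 s}$
$\frac{l{\left(1512 \right)}}{b{\left(K,u{\left(46,11 \right)} \right)}} = - \frac{2754}{2120 \left(\frac{1}{2} - \frac{1}{11} + 46 \cdot 11\right)} = - \frac{2754}{2120 \left(\frac{1}{2} - \frac{1}{11} + 506\right)} = - \frac{2754}{2120 \cdot \frac{11141}{22}} = - \frac{2754}{\frac{11809460}{11}} = \left(-2754\right) \frac{11}{11809460} = - \frac{15147}{5904730}$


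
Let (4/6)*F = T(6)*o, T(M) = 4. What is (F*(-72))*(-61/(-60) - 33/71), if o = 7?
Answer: -592452/355 ≈ -1668.9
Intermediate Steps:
F = 42 (F = 3*(4*7)/2 = (3/2)*28 = 42)
(F*(-72))*(-61/(-60) - 33/71) = (42*(-72))*(-61/(-60) - 33/71) = -3024*(-61*(-1/60) - 33*1/71) = -3024*(61/60 - 33/71) = -3024*2351/4260 = -592452/355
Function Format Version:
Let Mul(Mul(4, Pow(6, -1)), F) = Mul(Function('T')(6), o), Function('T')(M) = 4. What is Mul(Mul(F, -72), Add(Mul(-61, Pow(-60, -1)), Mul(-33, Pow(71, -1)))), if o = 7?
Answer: Rational(-592452, 355) ≈ -1668.9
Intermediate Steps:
F = 42 (F = Mul(Rational(3, 2), Mul(4, 7)) = Mul(Rational(3, 2), 28) = 42)
Mul(Mul(F, -72), Add(Mul(-61, Pow(-60, -1)), Mul(-33, Pow(71, -1)))) = Mul(Mul(42, -72), Add(Mul(-61, Pow(-60, -1)), Mul(-33, Pow(71, -1)))) = Mul(-3024, Add(Mul(-61, Rational(-1, 60)), Mul(-33, Rational(1, 71)))) = Mul(-3024, Add(Rational(61, 60), Rational(-33, 71))) = Mul(-3024, Rational(2351, 4260)) = Rational(-592452, 355)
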